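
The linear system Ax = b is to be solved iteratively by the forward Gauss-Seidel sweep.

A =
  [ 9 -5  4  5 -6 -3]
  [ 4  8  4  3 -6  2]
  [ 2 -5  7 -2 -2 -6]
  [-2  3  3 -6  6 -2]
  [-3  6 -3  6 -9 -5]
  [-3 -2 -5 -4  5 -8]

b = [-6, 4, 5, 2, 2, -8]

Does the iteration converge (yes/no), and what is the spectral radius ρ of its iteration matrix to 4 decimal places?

Split A = D + L + U, D = diag(9, 8, 7, -6, -9, -8).
GS T = -(D+L)⁻¹U: row 0 first, T[0,3] = -(5)/(9) = -0.5556; later rows by forward substitution.
  T[0,:] = [+0.0000, +0.5556, -0.4444, -0.5556, +0.6667, +0.3333]
  T[1,:] = [+0.0000, -0.2778, -0.2778, -0.0972, +0.4167, -0.4167]
  T[2,:] = [+0.0000, -0.3571, -0.0714, +0.3750, +0.3929, +0.4643]
  T[3,:] = [+0.0000, -0.5026, -0.0265, +0.3241, +1.1825, -0.4206]
  T[4,:] = [+0.0000, -0.5864, -0.0309, +0.2114, +0.7130, -1.3796]
  T[5,:] = [+0.0000, -0.0309, +0.2747, -0.0316, -0.7454, -0.9630]
|λ(T)| sorted: 1.5435, 1.2669, 0.3918, 0.3237, 0.0667, 0.0000.
ρ = 1.5435; 1.5435 > 1, so it fails to converge.

no, ρ = 1.5435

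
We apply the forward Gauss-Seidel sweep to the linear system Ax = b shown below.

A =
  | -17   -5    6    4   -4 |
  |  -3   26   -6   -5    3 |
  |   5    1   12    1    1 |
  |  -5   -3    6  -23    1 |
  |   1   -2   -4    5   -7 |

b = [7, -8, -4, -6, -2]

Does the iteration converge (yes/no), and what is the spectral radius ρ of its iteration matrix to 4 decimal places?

Diagonal D = diag(-17, 26, 12, -23, -7); L, U strict lower/upper.
Gauss-Seidel: T = -(D+L)⁻¹U, row 0 first, T[0,2] = -(6)/(-17) = +0.3529; later rows by forward substitution.
  T[0,:] = [+0.0000, -0.2941, +0.3529, +0.2353, -0.2353]
  T[1,:] = [+0.0000, -0.0339, +0.2715, +0.2195, -0.1425]
  T[2,:] = [+0.0000, +0.1254, -0.1697, -0.1997, +0.0266]
  T[3,:] = [+0.0000, +0.1011, -0.1564, -0.1319, +0.1202]
  T[4,:] = [+0.0000, -0.0318, -0.0419, -0.0092, +0.0777]
eigenvalue magnitudes: 0.4576, 0.1478, 0.0385, 0.0135, 0.0000.
ρ(T) = max|λ| = 0.4576; 0.4576 < 1: convergent.

yes, ρ = 0.4576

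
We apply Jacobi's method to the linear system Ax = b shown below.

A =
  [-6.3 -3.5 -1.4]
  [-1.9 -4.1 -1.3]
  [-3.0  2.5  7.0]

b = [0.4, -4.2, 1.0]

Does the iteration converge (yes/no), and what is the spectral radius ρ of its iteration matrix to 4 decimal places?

yes, ρ = 0.5845

Write A = D+L+U with D = diag(-6.3, -4.1, 7).
T_J = -D⁻¹(L+U): T[0,1] = -(-3.5)/(-6.3) = -0.5556; T[0,0] = 0.
  T[0,:] = [+0.0000  -0.5556  -0.2222]
  T[1,:] = [-0.4634  +0.0000  -0.3171]
  T[2,:] = [+0.4286  -0.3571  +0.0000]
eigenvalue magnitudes: 0.5845, 0.4308, 0.1537.
spectral radius ρ = 0.5845; 0.5845 < 1: convergent.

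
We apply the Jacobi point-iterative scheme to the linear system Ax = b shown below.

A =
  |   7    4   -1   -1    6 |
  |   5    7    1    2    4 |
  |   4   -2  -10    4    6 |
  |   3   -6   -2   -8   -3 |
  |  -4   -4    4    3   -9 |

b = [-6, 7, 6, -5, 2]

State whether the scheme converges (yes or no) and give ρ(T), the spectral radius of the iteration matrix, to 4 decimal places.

no, ρ = 1.2724

Diagonal D = diag(7, 7, -10, -8, -9); L, U strict lower/upper.
Jacobi: T = -D⁻¹(L+U), T[4,2] = -(4)/(-9) = +0.4444; T[4,4] = 0.
  T[0,:] = [+0.0000  -0.5714  +0.1429  +0.1429  -0.8571]
  T[1,:] = [-0.7143  +0.0000  -0.1429  -0.2857  -0.5714]
  T[2,:] = [+0.4000  -0.2000  +0.0000  +0.4000  +0.6000]
  T[3,:] = [+0.3750  -0.7500  -0.2500  +0.0000  -0.3750]
  T[4,:] = [-0.4444  -0.4444  +0.4444  +0.3333  +0.0000]
|roots of det(T-λI)|: 1.2724, 0.8634, 0.8634, 0.2686, 0.2686.
ρ = 1.2724; 1.2724 > 1, so it fails to converge.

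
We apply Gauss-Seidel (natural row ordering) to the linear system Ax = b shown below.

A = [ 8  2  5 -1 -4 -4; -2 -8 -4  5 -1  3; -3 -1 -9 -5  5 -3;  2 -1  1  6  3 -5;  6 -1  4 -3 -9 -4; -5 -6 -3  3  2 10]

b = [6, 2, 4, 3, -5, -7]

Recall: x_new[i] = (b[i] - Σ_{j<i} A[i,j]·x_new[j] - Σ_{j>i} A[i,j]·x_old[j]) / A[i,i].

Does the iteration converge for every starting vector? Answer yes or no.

Write A = D+L+U with D = diag(8, -8, -9, 6, -9, 10).
Gauss-Seidel: T = -(D+L)⁻¹U, row 0 first, T[0,3] = -(-1)/(8) = +0.1250; later rows by forward substitution.
  T[0,:] = [+0.0000  -0.2500  -0.6250  +0.1250  +0.5000  +0.5000]
  T[1,:] = [+0.0000  +0.0625  -0.3438  +0.5938  -0.2500  +0.2500]
  T[2,:] = [+0.0000  +0.0764  +0.2465  -0.6632  +0.4167  -0.5278]
  T[3,:] = [+0.0000  +0.0810  +0.1100  +0.1678  -0.7778  +0.7963]
  T[4,:] = [+0.0000  -0.1667  -0.3056  -0.3333  +0.8056  -0.6389]
  T[5,:] = [+0.0000  -0.0556  -0.4167  +0.2361  +0.2972  +0.1306]
|eigenvalues of T|: 1.1957, 0.3468, 0.3033, 0.3033, 0.2023, 0.0000.
ρ = 1.1957; 1.1957 > 1, so it fails to converge.

no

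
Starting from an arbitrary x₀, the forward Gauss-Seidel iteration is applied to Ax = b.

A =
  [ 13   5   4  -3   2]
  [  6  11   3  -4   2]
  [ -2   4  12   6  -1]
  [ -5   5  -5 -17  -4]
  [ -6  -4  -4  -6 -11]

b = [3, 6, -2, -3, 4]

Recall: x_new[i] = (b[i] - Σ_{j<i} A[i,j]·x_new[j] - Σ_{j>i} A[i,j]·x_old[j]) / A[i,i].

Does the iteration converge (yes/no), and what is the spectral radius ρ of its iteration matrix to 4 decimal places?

yes, ρ = 0.5527

Let D = diag(13, 11, 12, -17, -11); L, U the strict triangles.
T_GS = -(D+L)⁻¹U: row 0 first, T[0,4] = -(2)/(13) = -0.1538; later rows by forward substitution.
  T[0,:] = [+0.0000  -0.3846  -0.3077  +0.2308  -0.1538]
  T[1,:] = [+0.0000  +0.2098  -0.1049  +0.2378  -0.0979]
  T[2,:] = [+0.0000  -0.1340  -0.0163  -0.5408  +0.0903]
  T[3,:] = [+0.0000  +0.2142  +0.0644  +0.1611  -0.2454]
  T[4,:] = [+0.0000  +0.0654  +0.1768  -0.1036  +0.2205]
|eigenvalues of T|: 0.5527, 0.2496, 0.2496, 0.1955, 0.0000.
ρ(T) = max|λ| = 0.5527; 0.5527 < 1 ⇒ converges.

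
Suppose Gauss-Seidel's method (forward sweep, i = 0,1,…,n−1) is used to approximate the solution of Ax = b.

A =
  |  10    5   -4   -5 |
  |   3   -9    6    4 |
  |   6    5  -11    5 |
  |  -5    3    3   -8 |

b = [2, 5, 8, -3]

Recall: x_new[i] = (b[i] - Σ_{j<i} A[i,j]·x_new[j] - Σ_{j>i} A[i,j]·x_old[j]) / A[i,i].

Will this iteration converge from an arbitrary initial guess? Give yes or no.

yes

Let D = diag(10, -9, -11, -8); L, U the strict triangles.
T_GS = -(D+L)⁻¹U: row 0 first, T[0,1] = -(5)/(10) = -0.5000; later rows by forward substitution.
  T[0,:] = [+0.0000, -0.5000, +0.4000, +0.5000]
  T[1,:] = [+0.0000, -0.1667, +0.8000, +0.6111]
  T[2,:] = [+0.0000, -0.3485, +0.5818, +1.0051]
  T[3,:] = [+0.0000, +0.1193, +0.2682, +0.2936]
eigenvalue magnitudes: 0.8763, 0.3287, 0.3287, 0.0000.
ρ = 0.8763; 0.8763 < 1, so it converges for any x₀.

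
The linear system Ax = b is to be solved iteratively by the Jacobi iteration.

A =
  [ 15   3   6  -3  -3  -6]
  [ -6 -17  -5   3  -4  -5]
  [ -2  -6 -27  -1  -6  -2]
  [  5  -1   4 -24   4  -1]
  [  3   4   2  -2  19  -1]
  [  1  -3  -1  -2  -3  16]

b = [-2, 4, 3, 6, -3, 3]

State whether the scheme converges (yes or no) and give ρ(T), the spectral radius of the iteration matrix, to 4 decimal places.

A = D + L + U where D = diag(15, -17, -27, -24, 19, 16).
Jacobi T = -D⁻¹(L+U): T[0,2] = -(6)/(15) = -0.4000; T[0,0] = 0.
  T[0,:] = [+0.0000 -0.2000 -0.4000 +0.2000 +0.2000 +0.4000]
  T[1,:] = [-0.3529 +0.0000 -0.2941 +0.1765 -0.2353 -0.2941]
  T[2,:] = [-0.0741 -0.2222 +0.0000 -0.0370 -0.2222 -0.0741]
  T[3,:] = [+0.2083 -0.0417 +0.1667 +0.0000 +0.1667 -0.0417]
  T[4,:] = [-0.1579 -0.2105 -0.1053 +0.1053 +0.0000 +0.0526]
  T[5,:] = [-0.0625 +0.1875 +0.0625 +0.1250 +0.1875 +0.0000]
|λ(T)| sorted: 0.6543, 0.3361, 0.3361, 0.3171, 0.1197, 0.0626.
ρ = 0.6543; 0.6543 < 1 ⇒ converges.

yes, ρ = 0.6543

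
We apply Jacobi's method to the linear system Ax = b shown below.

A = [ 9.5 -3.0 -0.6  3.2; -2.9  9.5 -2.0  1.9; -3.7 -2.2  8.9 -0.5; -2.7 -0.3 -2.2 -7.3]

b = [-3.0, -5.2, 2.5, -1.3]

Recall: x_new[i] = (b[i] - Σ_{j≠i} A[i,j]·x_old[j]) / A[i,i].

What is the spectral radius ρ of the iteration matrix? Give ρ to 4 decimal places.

0.6933

Split A = D + L + U, D = diag(9.5, 9.5, 8.9, -7.3).
Jacobi T = -D⁻¹(L+U): T[3,2] = -(-2.2)/(-7.3) = -0.3014; T[3,3] = 0.
  T[0,:] = [+0.0000  +0.3158  +0.0632  -0.3368]
  T[1,:] = [+0.3053  +0.0000  +0.2105  -0.2000]
  T[2,:] = [+0.4157  +0.2472  +0.0000  +0.0562]
  T[3,:] = [-0.3699  -0.0411  -0.3014  +0.0000]
moduli |λ_i(T)| = 0.6933, 0.3269, 0.3269, 0.1545.
ρ(T) = max|λ| = 0.6933; 0.6933 < 1 ⇒ converges.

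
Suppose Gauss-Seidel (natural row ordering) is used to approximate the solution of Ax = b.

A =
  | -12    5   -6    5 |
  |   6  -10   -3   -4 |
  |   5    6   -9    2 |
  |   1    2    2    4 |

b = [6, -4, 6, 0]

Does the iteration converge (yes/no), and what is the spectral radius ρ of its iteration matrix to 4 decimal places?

yes, ρ = 0.8355

Write A = D+L+U with D = diag(-12, -10, -9, 4).
T_GS = -(D+L)⁻¹U: row 0 first, T[0,2] = -(-6)/(-12) = -0.5000; later rows by forward substitution.
  T[0,:] = [+0.0000 +0.4167 -0.5000 +0.4167]
  T[1,:] = [+0.0000 +0.2500 -0.6000 -0.1500]
  T[2,:] = [+0.0000 +0.3981 -0.6778 +0.3537]
  T[3,:] = [+0.0000 -0.4282 +0.7639 -0.2060]
eigenvalue magnitudes: 0.8355, 0.2368, 0.0351, 0.0000.
ρ(T) = max|λ| = 0.8355; 0.8355 < 1: convergent.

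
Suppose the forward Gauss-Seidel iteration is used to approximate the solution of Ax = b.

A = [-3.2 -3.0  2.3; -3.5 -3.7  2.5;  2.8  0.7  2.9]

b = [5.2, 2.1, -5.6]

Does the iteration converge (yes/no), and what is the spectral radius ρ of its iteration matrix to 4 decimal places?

yes, ρ = 0.8850

A = D + L + U where D = diag(-3.2, -3.7, 2.9).
Gauss-Seidel: T = -(D+L)⁻¹U, row 0 first, T[0,1] = -(-3)/(-3.2) = -0.9375; later rows by forward substitution.
  T[0,:] = [+0.0000, -0.9375, +0.7187]
  T[1,:] = [+0.0000, +0.8868, -0.0042]
  T[2,:] = [+0.0000, +0.6911, -0.6929]
|eigenvalues of T|: 0.8850, 0.6911, 0.0000.
spectral radius ρ = 0.8850; 0.8850 < 1 ⇒ converges.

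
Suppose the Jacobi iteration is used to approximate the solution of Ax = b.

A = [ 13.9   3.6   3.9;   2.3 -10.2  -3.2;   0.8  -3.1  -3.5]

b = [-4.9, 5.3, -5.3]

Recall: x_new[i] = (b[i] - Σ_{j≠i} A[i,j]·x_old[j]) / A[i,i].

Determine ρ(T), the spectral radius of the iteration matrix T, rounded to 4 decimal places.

0.5414

Diagonal D = diag(13.9, -10.2, -3.5); L, U strict lower/upper.
Jacobi T = -D⁻¹(L+U): T[1,2] = -(-3.2)/(-10.2) = -0.3137; T[1,1] = 0.
  T[0,:] = [+0.0000 -0.2590 -0.2806]
  T[1,:] = [+0.2255 +0.0000 -0.3137]
  T[2,:] = [+0.2286 -0.8857 +0.0000]
|λ(T)| sorted: 0.5414, 0.3712, 0.3712.
ρ = 0.5414; 0.5414 < 1: convergent.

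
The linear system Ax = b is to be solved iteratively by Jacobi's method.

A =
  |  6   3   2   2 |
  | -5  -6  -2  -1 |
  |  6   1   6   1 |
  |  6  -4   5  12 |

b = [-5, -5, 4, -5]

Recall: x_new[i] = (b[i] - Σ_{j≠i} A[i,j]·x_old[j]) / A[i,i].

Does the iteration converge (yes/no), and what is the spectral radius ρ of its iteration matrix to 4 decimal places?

no, ρ = 1.1277

Let D = diag(6, -6, 6, 12); L, U the strict triangles.
Jacobi T = -D⁻¹(L+U): T[2,3] = -(1)/(6) = -0.1667; T[2,2] = 0.
  T[0,:] = [+0.0000  -0.5000  -0.3333  -0.3333]
  T[1,:] = [-0.8333  +0.0000  -0.3333  -0.1667]
  T[2,:] = [-1.0000  -0.1667  +0.0000  -0.1667]
  T[3,:] = [-0.5000  +0.3333  -0.4167  +0.0000]
|roots of det(T-λI)|: 1.1277, 0.7449, 0.3816, 0.0012.
ρ(T) = max|λ| = 1.1277; 1.1277 > 1 ⇒ diverges.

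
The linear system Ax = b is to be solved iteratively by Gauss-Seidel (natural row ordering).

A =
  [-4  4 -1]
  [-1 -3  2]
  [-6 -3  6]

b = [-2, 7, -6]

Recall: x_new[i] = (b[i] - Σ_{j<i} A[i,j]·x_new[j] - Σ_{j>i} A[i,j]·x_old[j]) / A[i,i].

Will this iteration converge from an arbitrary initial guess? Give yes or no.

yes

Diagonal D = diag(-4, -3, 6); L, U strict lower/upper.
T_GS = -(D+L)⁻¹U: row 0 first, T[0,2] = -(-1)/(-4) = -0.2500; later rows by forward substitution.
  T[0,:] = [+0.0000 +1.0000 -0.2500]
  T[1,:] = [+0.0000 -0.3333 +0.7500]
  T[2,:] = [+0.0000 +0.8333 +0.1250]
|roots of det(T-λI)|: 0.9273, 0.7189, 0.0000.
ρ(T) = max|λ| = 0.9273; 0.9273 < 1, so it converges for any x₀.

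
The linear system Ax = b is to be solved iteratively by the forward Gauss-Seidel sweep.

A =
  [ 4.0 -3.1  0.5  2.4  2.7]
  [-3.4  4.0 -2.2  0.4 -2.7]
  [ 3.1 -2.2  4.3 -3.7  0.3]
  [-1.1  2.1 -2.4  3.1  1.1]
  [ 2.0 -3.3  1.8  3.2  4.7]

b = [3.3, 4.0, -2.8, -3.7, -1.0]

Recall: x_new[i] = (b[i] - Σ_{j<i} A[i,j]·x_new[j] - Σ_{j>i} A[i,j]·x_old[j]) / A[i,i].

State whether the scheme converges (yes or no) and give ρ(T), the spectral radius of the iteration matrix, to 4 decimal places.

Write A = D+L+U with D = diag(4, 4, 4.3, 3.1, 4.7).
GS T = -(D+L)⁻¹U: row 0 first, T[0,3] = -(2.4)/(4) = -0.6000; later rows by forward substitution.
  T[0,:] = [+0.0000  +0.7750  -0.1250  -0.6000  -0.6750]
  T[1,:] = [+0.0000  +0.6587  +0.4438  -0.6100  +0.1013]
  T[2,:] = [+0.0000  -0.2217  +0.3172  +0.9809  +0.4687]
  T[3,:] = [+0.0000  -0.3429  -0.0994  +0.9598  -0.3001]
  T[4,:] = [+0.0000  +0.4511  +0.3110  -1.2021  +0.3832]
|roots of det(T-λI)|: 1.4910, 0.5325, 0.4502, 0.1549, 0.0000.
ρ = 1.4910; 1.4910 > 1, so it fails to converge.

no, ρ = 1.4910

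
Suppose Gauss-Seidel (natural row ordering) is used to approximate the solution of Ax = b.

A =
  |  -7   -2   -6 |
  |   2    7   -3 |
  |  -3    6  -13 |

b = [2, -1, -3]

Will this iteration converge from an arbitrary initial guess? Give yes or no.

A = D + L + U where D = diag(-7, 7, -13).
T_GS = -(D+L)⁻¹U: row 0 first, T[0,1] = -(-2)/(-7) = -0.2857; later rows by forward substitution.
  T[0,:] = [+0.0000 -0.2857 -0.8571]
  T[1,:] = [+0.0000 +0.0816 +0.6735]
  T[2,:] = [+0.0000 +0.1036 +0.5086]
|roots of det(T-λI)|: 0.6348, 0.0445, 0.0000.
ρ = 0.6348; 0.6348 < 1, so it converges for any x₀.

yes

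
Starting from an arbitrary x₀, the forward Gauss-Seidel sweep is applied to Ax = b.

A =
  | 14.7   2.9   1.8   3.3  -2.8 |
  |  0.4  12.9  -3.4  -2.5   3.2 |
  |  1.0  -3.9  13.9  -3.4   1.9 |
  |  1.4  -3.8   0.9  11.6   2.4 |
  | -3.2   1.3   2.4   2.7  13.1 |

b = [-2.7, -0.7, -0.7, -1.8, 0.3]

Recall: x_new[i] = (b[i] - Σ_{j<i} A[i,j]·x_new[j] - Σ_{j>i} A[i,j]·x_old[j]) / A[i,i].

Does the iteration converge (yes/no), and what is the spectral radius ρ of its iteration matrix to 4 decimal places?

yes, ρ = 0.5245

A = D + L + U where D = diag(14.7, 12.9, 13.9, 11.6, 13.1).
GS T = -(D+L)⁻¹U: row 0 first, T[0,3] = -(3.3)/(14.7) = -0.2245; later rows by forward substitution.
  T[0,:] = [+0.0000  -0.1973  -0.1224  -0.2245  +0.1905]
  T[1,:] = [+0.0000  +0.0061  +0.2674  +0.2008  -0.2540]
  T[2,:] = [+0.0000  +0.0159  +0.0838  +0.3171  -0.2217]
  T[3,:] = [+0.0000  +0.0246  +0.0959  +0.0683  -0.2959]
  T[4,:] = [+0.0000  -0.0568  -0.0916  -0.1469  +0.1733]
|λ(T)| sorted: 0.5245, 0.1308, 0.0968, 0.0968, 0.0000.
ρ = 0.5245; 0.5245 < 1: convergent.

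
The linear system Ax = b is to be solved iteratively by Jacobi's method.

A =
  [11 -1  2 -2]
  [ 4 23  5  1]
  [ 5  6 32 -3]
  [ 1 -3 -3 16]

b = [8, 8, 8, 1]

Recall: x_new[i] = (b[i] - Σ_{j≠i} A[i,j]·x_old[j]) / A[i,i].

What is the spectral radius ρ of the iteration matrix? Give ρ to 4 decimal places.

0.3556

A = D + L + U where D = diag(11, 23, 32, 16).
Jacobi T = -D⁻¹(L+U): T[1,0] = -(4)/(23) = -0.1739; T[1,1] = 0.
  T[0,:] = [+0.0000  +0.0909  -0.1818  +0.1818]
  T[1,:] = [-0.1739  +0.0000  -0.2174  -0.0435]
  T[2,:] = [-0.1562  -0.1875  +0.0000  +0.0938]
  T[3,:] = [-0.0625  +0.1875  +0.1875  +0.0000]
|roots of det(T-λI)|: 0.3556, 0.2432, 0.2183, 0.2183.
spectral radius ρ = 0.3556; 0.3556 < 1 ⇒ converges.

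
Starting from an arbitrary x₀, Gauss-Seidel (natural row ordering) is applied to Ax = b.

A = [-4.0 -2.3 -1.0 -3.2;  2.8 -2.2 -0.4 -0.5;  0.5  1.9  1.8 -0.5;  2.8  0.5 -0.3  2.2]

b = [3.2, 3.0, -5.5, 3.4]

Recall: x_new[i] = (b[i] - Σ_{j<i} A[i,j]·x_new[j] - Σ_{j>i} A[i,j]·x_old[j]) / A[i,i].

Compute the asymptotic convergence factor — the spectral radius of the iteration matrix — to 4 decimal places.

1.2588

Write A = D+L+U with D = diag(-4, -2.2, 1.8, 2.2).
GS T = -(D+L)⁻¹U: row 0 first, T[0,3] = -(-3.2)/(-4) = -0.8000; later rows by forward substitution.
  T[0,:] = [+0.0000  -0.5750  -0.2500  -0.8000]
  T[1,:] = [+0.0000  -0.7318  -0.5000  -1.2455]
  T[2,:] = [+0.0000  +0.9322  +0.5972  +1.8146]
  T[3,:] = [+0.0000  +1.0253  +0.5133  +1.5487]
|eigenvalues of T|: 1.2588, 0.2658, 0.1105, 0.0000.
ρ(T) = max|λ| = 1.2588; 1.2588 > 1, so it fails to converge.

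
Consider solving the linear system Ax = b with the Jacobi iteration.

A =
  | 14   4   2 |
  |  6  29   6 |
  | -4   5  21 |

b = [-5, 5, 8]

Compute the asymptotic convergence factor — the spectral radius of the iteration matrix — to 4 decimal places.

0.3080

Write A = D+L+U with D = diag(14, 29, 21).
Jacobi: T = -D⁻¹(L+U), T[2,0] = -(-4)/(21) = +0.1905; T[2,2] = 0.
  T[0,:] = [+0.0000, -0.2857, -0.1429]
  T[1,:] = [-0.2069, +0.0000, -0.2069]
  T[2,:] = [+0.1905, -0.2381, +0.0000]
eigenvalue magnitudes: 0.3080, 0.2541, 0.0540.
spectral radius ρ = 0.3080; 0.3080 < 1: convergent.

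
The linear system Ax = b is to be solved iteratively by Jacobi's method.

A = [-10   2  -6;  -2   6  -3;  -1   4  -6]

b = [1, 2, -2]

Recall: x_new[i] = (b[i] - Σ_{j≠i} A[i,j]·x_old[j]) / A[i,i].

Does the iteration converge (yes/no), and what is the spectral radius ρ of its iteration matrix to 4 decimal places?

yes, ρ = 0.8256

A = D + L + U where D = diag(-10, 6, -6).
Jacobi T = -D⁻¹(L+U): T[2,1] = -(4)/(-6) = +0.6667; T[2,2] = 0.
  T[0,:] = [+0.0000 +0.2000 -0.6000]
  T[1,:] = [+0.3333 +0.0000 +0.5000]
  T[2,:] = [-0.1667 +0.6667 +0.0000]
|λ(T)| sorted: 0.8256, 0.4262, 0.4262.
ρ = 0.8256; 0.8256 < 1: convergent.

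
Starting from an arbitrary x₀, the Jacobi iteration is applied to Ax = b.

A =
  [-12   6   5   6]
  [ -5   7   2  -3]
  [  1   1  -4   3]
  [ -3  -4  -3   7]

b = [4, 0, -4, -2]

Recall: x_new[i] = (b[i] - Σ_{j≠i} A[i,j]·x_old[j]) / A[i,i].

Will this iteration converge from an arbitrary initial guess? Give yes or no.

Diagonal D = diag(-12, 7, -4, 7); L, U strict lower/upper.
Jacobi T = -D⁻¹(L+U): T[2,3] = -(3)/(-4) = +0.7500; T[2,2] = 0.
  T[0,:] = [+0.0000  +0.5000  +0.4167  +0.5000]
  T[1,:] = [+0.7143  +0.0000  -0.2857  +0.4286]
  T[2,:] = [+0.2500  +0.2500  +0.0000  +0.7500]
  T[3,:] = [+0.4286  +0.5714  +0.4286  +0.0000]
|λ(T)| sorted: 1.2411, 0.7994, 0.3999, 0.0418.
spectral radius ρ = 1.2411; 1.2411 > 1: divergent.

no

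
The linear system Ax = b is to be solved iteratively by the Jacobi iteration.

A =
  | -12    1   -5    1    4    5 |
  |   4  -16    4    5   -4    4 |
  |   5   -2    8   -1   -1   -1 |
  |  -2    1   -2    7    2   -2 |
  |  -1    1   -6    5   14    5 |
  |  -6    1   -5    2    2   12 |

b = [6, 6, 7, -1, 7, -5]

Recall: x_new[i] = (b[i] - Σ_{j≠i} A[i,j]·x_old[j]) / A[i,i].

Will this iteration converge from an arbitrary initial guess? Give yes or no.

Let D = diag(-12, -16, 8, 7, 14, 12); L, U the strict triangles.
Jacobi: T = -D⁻¹(L+U), T[1,4] = -(-4)/(-16) = -0.2500; T[1,1] = 0.
  T[0,:] = [+0.0000, +0.0833, -0.4167, +0.0833, +0.3333, +0.4167]
  T[1,:] = [+0.2500, +0.0000, +0.2500, +0.3125, -0.2500, +0.2500]
  T[2,:] = [-0.6250, +0.2500, +0.0000, +0.1250, +0.1250, +0.1250]
  T[3,:] = [+0.2857, -0.1429, +0.2857, +0.0000, -0.2857, +0.2857]
  T[4,:] = [+0.0714, -0.0714, +0.4286, -0.3571, +0.0000, -0.3571]
  T[5,:] = [+0.5000, -0.0833, +0.4167, -0.1667, -0.1667, +0.0000]
|roots of det(T-λI)|: 1.1269, 0.4499, 0.4499, 0.4326, 0.1339, 0.1339.
ρ(T) = max|λ| = 1.1269; 1.1269 > 1: divergent.

no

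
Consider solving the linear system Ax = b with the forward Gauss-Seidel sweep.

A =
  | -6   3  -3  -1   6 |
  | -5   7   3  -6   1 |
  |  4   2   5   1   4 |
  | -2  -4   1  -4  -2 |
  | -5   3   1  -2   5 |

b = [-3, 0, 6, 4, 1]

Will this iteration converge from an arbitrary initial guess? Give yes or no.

no

Write A = D+L+U with D = diag(-6, 7, 5, -4, 5).
Gauss-Seidel: T = -(D+L)⁻¹U, row 0 first, T[0,4] = -(6)/(-6) = +1.0000; later rows by forward substitution.
  T[0,:] = [+0.0000 +0.5000 -0.5000 -0.1667 +1.0000]
  T[1,:] = [+0.0000 +0.3571 -0.7857 +0.7381 +0.5714]
  T[2,:] = [+0.0000 -0.5429 +0.7143 -0.3619 -1.8286]
  T[3,:] = [+0.0000 -0.7429 +1.2143 -0.7452 -2.0286]
  T[4,:] = [+0.0000 +0.0971 +0.3143 -0.8352 +0.2114]
eigenvalue magnitudes: 1.4296, 0.4951, 0.4951, 0.0611, 0.0000.
ρ(T) = max|λ| = 1.4296; 1.4296 > 1: divergent.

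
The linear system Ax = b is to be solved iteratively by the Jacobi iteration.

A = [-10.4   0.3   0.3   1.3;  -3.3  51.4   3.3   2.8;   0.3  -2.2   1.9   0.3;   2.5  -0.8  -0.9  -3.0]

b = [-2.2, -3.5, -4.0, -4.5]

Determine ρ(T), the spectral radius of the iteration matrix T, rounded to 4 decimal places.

0.3932

Diagonal D = diag(-10.4, 51.4, 1.9, -3); L, U strict lower/upper.
Jacobi T = -D⁻¹(L+U): T[0,1] = -(0.3)/(-10.4) = +0.0288; T[0,0] = 0.
  T[0,:] = [+0.0000  +0.0288  +0.0288  +0.1250]
  T[1,:] = [+0.0642  +0.0000  -0.0642  -0.0545]
  T[2,:] = [-0.1579  +1.1579  +0.0000  -0.1579]
  T[3,:] = [+0.8333  -0.2667  -0.3000  +0.0000]
|roots of det(T-λI)|: 0.3932, 0.2662, 0.1783, 0.1783.
ρ = 0.3932; 0.3932 < 1 ⇒ converges.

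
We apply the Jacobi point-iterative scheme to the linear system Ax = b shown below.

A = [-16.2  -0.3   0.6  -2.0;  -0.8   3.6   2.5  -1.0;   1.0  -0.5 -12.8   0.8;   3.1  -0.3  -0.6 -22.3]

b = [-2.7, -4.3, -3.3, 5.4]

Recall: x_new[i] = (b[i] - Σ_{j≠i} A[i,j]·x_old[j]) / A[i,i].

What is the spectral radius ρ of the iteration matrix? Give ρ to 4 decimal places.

Write A = D+L+U with D = diag(-16.2, 3.6, -12.8, -22.3).
Jacobi T = -D⁻¹(L+U): T[3,0] = -(3.1)/(-22.3) = +0.1390; T[3,3] = 0.
  T[0,:] = [+0.0000 -0.0185 +0.0370 -0.1235]
  T[1,:] = [+0.2222 +0.0000 -0.6944 +0.2778]
  T[2,:] = [+0.0781 -0.0391 +0.0000 +0.0625]
  T[3,:] = [+0.1390 -0.0135 -0.0269 +0.0000]
eigenvalue magnitudes: 0.1686, 0.1399, 0.1399, 0.1243.
ρ(T) = max|λ| = 0.1686; 0.1686 < 1, so it converges for any x₀.

0.1686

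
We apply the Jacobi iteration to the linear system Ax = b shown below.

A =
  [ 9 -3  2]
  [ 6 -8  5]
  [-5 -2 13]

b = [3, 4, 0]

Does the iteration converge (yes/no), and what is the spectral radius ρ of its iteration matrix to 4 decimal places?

yes, ρ = 0.5937

Split A = D + L + U, D = diag(9, -8, 13).
Jacobi: T = -D⁻¹(L+U), T[2,0] = -(-5)/(13) = +0.3846; T[2,2] = 0.
  T[0,:] = [+0.0000  +0.3333  -0.2222]
  T[1,:] = [+0.7500  +0.0000  +0.6250]
  T[2,:] = [+0.3846  +0.1538  +0.0000]
|eigenvalues of T|: 0.5937, 0.3029, 0.3029.
ρ = 0.5937; 0.5937 < 1 ⇒ converges.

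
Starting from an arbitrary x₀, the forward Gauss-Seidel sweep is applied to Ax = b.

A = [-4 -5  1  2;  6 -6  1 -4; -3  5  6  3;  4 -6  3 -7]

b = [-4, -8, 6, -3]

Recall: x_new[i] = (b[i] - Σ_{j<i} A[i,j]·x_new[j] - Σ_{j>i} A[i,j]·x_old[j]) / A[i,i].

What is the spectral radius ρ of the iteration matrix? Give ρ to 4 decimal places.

1.3553

Write A = D+L+U with D = diag(-4, -6, 6, -7).
GS T = -(D+L)⁻¹U: row 0 first, T[0,1] = -(-5)/(-4) = -1.2500; later rows by forward substitution.
  T[0,:] = [+0.0000, -1.2500, +0.2500, +0.5000]
  T[1,:] = [+0.0000, -1.2500, +0.4167, -0.1667]
  T[2,:] = [+0.0000, +0.4167, -0.2222, -0.1111]
  T[3,:] = [+0.0000, +0.5357, -0.3095, +0.3810]
|eigenvalues of T|: 1.3553, 0.3797, 0.1157, 0.0000.
ρ = 1.3553; 1.3553 > 1, so it fails to converge.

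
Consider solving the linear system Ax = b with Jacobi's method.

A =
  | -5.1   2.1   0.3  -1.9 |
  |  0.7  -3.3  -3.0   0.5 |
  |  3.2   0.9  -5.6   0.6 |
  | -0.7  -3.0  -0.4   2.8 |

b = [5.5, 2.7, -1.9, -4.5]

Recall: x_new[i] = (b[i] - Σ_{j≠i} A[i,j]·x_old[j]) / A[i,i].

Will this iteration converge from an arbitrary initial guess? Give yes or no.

Diagonal D = diag(-5.1, -3.3, -5.6, 2.8); L, U strict lower/upper.
Jacobi T = -D⁻¹(L+U): T[1,3] = -(0.5)/(-3.3) = +0.1515; T[1,1] = 0.
  T[0,:] = [+0.0000, +0.4118, +0.0588, -0.3725]
  T[1,:] = [+0.2121, +0.0000, -0.9091, +0.1515]
  T[2,:] = [+0.5714, +0.1607, +0.0000, +0.1071]
  T[3,:] = [+0.2500, +1.0714, +0.1429, +0.0000]
eigenvalue magnitudes: 0.8753, 0.7187, 0.7187, 0.4026.
ρ(T) = max|λ| = 0.8753; 0.8753 < 1 ⇒ converges.

yes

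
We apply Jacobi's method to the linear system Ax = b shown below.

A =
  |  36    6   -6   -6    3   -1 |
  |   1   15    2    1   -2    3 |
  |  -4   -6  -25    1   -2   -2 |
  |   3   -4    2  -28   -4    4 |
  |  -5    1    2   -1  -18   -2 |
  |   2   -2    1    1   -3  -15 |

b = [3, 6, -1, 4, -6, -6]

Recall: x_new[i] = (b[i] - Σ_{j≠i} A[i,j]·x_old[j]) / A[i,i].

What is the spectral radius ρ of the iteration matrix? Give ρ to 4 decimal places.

A = D + L + U where D = diag(36, 15, -25, -28, -18, -15).
Jacobi: T = -D⁻¹(L+U), T[5,3] = -(1)/(-15) = +0.0667; T[5,5] = 0.
  T[0,:] = [+0.0000, -0.1667, +0.1667, +0.1667, -0.0833, +0.0278]
  T[1,:] = [-0.0667, +0.0000, -0.1333, -0.0667, +0.1333, -0.2000]
  T[2,:] = [-0.1600, -0.2400, +0.0000, +0.0400, -0.0800, -0.0800]
  T[3,:] = [+0.1071, -0.1429, +0.0714, +0.0000, -0.1429, +0.1429]
  T[4,:] = [-0.2778, +0.0556, +0.1111, -0.0556, +0.0000, -0.1111]
  T[5,:] = [+0.1333, -0.1333, +0.0667, +0.0667, -0.2000, +0.0000]
moduli |λ_i(T)| = 0.5073, 0.2017, 0.2017, 0.1720, 0.1720, 0.0800.
ρ = 0.5073; 0.5073 < 1, so it converges for any x₀.

0.5073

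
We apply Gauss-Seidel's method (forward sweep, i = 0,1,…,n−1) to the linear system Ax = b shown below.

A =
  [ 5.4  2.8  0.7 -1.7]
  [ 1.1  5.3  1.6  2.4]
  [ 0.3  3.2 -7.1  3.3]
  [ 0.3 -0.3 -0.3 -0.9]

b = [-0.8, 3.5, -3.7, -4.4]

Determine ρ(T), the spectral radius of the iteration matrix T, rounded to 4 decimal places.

Diagonal D = diag(5.4, 5.3, -7.1, -0.9); L, U strict lower/upper.
T_GS = -(D+L)⁻¹U: row 0 first, T[0,1] = -(2.8)/(5.4) = -0.5185; later rows by forward substitution.
  T[0,:] = [+0.0000 -0.5185 -0.1296 +0.3148]
  T[1,:] = [+0.0000 +0.1076 -0.2750 -0.5182]
  T[2,:] = [+0.0000 +0.0266 -0.1294 +0.2445]
  T[3,:] = [+0.0000 -0.2176 +0.0916 +0.1961]
|λ(T)| sorted: 0.5334, 0.2132, 0.2132, 0.0000.
spectral radius ρ = 0.5334; 0.5334 < 1: convergent.

0.5334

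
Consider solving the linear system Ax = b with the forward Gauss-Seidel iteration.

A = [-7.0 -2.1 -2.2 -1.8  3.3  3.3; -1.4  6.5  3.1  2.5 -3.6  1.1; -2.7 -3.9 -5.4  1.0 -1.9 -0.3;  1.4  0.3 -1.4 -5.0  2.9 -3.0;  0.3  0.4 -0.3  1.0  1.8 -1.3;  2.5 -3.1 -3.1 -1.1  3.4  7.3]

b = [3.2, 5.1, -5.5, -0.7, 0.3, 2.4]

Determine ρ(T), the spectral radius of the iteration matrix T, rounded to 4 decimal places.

Let D = diag(-7, 6.5, -5.4, -5, 1.8, 7.3); L, U the strict triangles.
T_GS = -(D+L)⁻¹U: row 0 first, T[0,2] = -(-2.2)/(-7) = -0.3143; later rows by forward substitution.
  T[0,:] = [+0.0000 -0.3000 -0.3143 -0.2571 +0.4714 +0.4714]
  T[1,:] = [+0.0000 -0.0646 -0.5446 -0.4400 +0.6554 -0.0677]
  T[2,:] = [+0.0000 +0.1967 +0.5505 +0.6315 -1.0609 -0.2424]
  T[3,:] = [+0.0000 -0.1429 -0.2748 -0.2752 +1.0484 -0.4042]
  T[4,:] = [+0.0000 +0.1765 +0.4178 +0.3988 -0.9835 +0.8428]
  T[5,:] = [+0.0000 +0.0550 -0.1259 -0.0578 +0.2824 -0.7466]
eigenvalue magnitudes: 1.3533, 0.5097, 0.3216, 0.1423, 0.1204, 0.0000.
spectral radius ρ = 1.3533; 1.3533 > 1 ⇒ diverges.

1.3533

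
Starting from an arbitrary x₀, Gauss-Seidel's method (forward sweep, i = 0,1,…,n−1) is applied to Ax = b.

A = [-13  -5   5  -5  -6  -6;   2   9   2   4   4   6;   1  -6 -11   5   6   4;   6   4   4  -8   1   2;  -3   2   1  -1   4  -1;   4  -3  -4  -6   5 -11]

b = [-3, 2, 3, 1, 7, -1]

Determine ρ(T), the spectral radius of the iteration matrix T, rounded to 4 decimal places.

1.2079

A = D + L + U where D = diag(-13, 9, -11, -8, 4, -11).
GS T = -(D+L)⁻¹U: row 0 first, T[0,1] = -(-5)/(-13) = -0.3846; later rows by forward substitution.
  T[0,:] = [+0.0000 -0.3846 +0.3846 -0.3846 -0.4615 -0.4615]
  T[1,:] = [+0.0000 +0.0855 -0.3077 -0.3590 -0.3419 -0.5641]
  T[2,:] = [+0.0000 -0.0816 +0.2028 +0.6154 +0.6900 +0.6294]
  T[3,:] = [+0.0000 -0.2865 +0.2360 -0.1603 -0.0471 -0.0635]
  T[4,:] = [+0.0000 -0.3824 +0.4506 -0.3029 -0.3595 +0.0127]
  T[5,:] = [+0.0000 -0.1511 +0.2261 -0.3160 -0.4632 -0.2024]
|λ(T)| sorted: 1.2079, 0.8681, 0.1264, 0.1264, 0.0264, 0.0000.
ρ(T) = max|λ| = 1.2079; 1.2079 > 1 ⇒ diverges.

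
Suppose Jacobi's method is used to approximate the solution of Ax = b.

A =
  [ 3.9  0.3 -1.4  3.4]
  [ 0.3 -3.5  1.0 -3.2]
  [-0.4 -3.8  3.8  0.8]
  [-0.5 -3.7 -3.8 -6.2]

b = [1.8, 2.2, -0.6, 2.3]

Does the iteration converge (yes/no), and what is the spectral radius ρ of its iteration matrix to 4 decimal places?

Diagonal D = diag(3.9, -3.5, 3.8, -6.2); L, U strict lower/upper.
Jacobi T = -D⁻¹(L+U): T[0,1] = -(0.3)/(3.9) = -0.0769; T[0,0] = 0.
  T[0,:] = [+0.0000  -0.0769  +0.3590  -0.8718]
  T[1,:] = [+0.0857  +0.0000  +0.2857  -0.9143]
  T[2,:] = [+0.1053  +1.0000  +0.0000  -0.2105]
  T[3,:] = [-0.0806  -0.5968  -0.6129  +0.0000]
eigenvalue magnitudes: 1.2863, 0.7106, 0.7106, 0.0724.
ρ = 1.2863; 1.2863 > 1: divergent.

no, ρ = 1.2863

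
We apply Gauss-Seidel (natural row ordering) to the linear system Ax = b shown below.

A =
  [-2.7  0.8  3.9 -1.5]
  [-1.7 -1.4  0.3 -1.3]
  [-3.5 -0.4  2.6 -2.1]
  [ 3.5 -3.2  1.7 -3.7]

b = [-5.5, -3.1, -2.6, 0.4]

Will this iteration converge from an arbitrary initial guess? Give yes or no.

no

A = D + L + U where D = diag(-2.7, -1.4, 2.6, -3.7).
Gauss-Seidel: T = -(D+L)⁻¹U, row 0 first, T[0,3] = -(-1.5)/(-2.7) = -0.5556; later rows by forward substitution.
  T[0,:] = [+0.0000 +0.2963 +1.4444 -0.5556]
  T[1,:] = [+0.0000 -0.3598 -1.5397 -0.2540]
  T[2,:] = [+0.0000 +0.3435 +1.7076 +0.0208]
  T[3,:] = [+0.0000 +0.7493 +3.4825 -0.2963]
moduli |λ_i(T)| = 1.3498, 0.1896, 0.1896, 0.0000.
ρ = 1.3498; 1.3498 > 1: divergent.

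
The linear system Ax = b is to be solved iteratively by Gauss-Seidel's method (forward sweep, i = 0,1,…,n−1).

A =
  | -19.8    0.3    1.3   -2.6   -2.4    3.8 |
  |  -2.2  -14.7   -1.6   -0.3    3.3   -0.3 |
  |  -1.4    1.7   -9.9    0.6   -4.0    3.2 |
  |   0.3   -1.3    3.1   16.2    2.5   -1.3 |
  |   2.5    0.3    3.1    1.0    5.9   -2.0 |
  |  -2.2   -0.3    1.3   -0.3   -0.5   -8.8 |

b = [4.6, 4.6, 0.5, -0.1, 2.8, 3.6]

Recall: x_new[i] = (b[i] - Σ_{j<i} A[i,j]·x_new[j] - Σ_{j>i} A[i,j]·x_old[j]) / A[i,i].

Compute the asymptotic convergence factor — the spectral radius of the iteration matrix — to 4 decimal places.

0.2106

Write A = D+L+U with D = diag(-19.8, -14.7, -9.9, 16.2, 5.9, -8.8).
Gauss-Seidel: T = -(D+L)⁻¹U, row 0 first, T[0,4] = -(-2.4)/(-19.8) = -0.1212; later rows by forward substitution.
  T[0,:] = [+0.0000 +0.0152 +0.0657 -0.1313 -0.1212 +0.1919]
  T[1,:] = [+0.0000 -0.0023 -0.1187 -0.0008 +0.2426 -0.0491]
  T[2,:] = [+0.0000 -0.0025 -0.0297 +0.0790 -0.3452 +0.2877]
  T[3,:] = [+0.0000 +0.0000 -0.0051 -0.0128 -0.0665 +0.0177]
  T[4,:] = [+0.0000 -0.0050 -0.0053 +0.0163 +0.2317 +0.1060]
  T[5,:] = [+0.0000 -0.0038 -0.0163 +0.0440 -0.0399 -0.0104]
|eigenvalues of T|: 0.2106, 0.0747, 0.0747, 0.0408, 0.0273, 0.0000.
ρ(T) = max|λ| = 0.2106; 0.2106 < 1: convergent.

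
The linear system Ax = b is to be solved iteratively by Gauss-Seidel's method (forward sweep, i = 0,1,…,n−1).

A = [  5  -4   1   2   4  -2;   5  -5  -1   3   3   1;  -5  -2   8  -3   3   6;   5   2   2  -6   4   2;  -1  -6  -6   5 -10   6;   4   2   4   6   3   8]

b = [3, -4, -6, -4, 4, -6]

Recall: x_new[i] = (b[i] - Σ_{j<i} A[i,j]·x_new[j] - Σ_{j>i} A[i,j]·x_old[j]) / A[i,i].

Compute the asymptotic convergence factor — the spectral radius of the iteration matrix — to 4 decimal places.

1.2869

Split A = D + L + U, D = diag(5, -5, 8, -6, -10, 8).
T_GS = -(D+L)⁻¹U: row 0 first, T[0,1] = -(-4)/(5) = +0.8000; later rows by forward substitution.
  T[0,:] = [+0.0000 +0.8000 -0.2000 -0.4000 -0.8000 +0.4000]
  T[1,:] = [+0.0000 +0.8000 -0.4000 +0.2000 -0.2000 +0.6000]
  T[2,:] = [+0.0000 +0.7000 -0.2250 +0.1750 -0.9250 -0.3500]
  T[3,:] = [+0.0000 +1.1667 -0.3750 -0.2083 -0.3750 +0.7500]
  T[4,:] = [+0.0000 -0.3967 +0.2075 -0.2892 +0.5675 +0.7850]
  T[5,:] = [+0.0000 -1.6763 +0.5159 +0.3272 +0.9809 -1.0319]
|λ(T)| sorted: 1.2869, 1.0003, 1.0003, 0.2126, 0.0438, 0.0000.
ρ = 1.2869; 1.2869 > 1: divergent.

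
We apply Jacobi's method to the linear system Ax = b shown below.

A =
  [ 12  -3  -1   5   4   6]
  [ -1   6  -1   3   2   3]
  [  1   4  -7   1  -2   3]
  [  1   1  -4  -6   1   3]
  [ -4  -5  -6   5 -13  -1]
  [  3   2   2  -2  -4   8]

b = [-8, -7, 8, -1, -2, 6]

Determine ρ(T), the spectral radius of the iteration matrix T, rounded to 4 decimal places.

A = D + L + U where D = diag(12, 6, -7, -6, -13, 8).
Jacobi T = -D⁻¹(L+U): T[3,0] = -(1)/(-6) = +0.1667; T[3,3] = 0.
  T[0,:] = [+0.0000 +0.2500 +0.0833 -0.4167 -0.3333 -0.5000]
  T[1,:] = [+0.1667 +0.0000 +0.1667 -0.5000 -0.3333 -0.5000]
  T[2,:] = [+0.1429 +0.5714 +0.0000 +0.1429 -0.2857 +0.4286]
  T[3,:] = [+0.1667 +0.1667 -0.6667 +0.0000 +0.1667 +0.5000]
  T[4,:] = [-0.3077 -0.3846 -0.4615 +0.3846 +0.0000 -0.0769]
  T[5,:] = [-0.3750 -0.2500 -0.2500 +0.2500 +0.5000 +0.0000]
eigenvalue magnitudes: 1.2181, 0.6202, 0.6202, 0.3418, 0.3418, 0.0132.
ρ = 1.2181; 1.2181 > 1, so it fails to converge.

1.2181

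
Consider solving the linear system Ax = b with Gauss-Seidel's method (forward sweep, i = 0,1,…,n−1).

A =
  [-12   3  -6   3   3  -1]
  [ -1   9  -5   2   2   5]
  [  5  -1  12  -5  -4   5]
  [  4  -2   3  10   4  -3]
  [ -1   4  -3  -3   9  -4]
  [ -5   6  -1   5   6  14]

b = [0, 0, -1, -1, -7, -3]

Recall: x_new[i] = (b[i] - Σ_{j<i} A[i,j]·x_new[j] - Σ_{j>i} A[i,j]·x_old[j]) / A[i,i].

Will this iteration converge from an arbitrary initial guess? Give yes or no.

yes

Split A = D + L + U, D = diag(-12, 9, 12, 10, 9, 14).
GS T = -(D+L)⁻¹U: row 0 first, T[0,5] = -(-1)/(-12) = -0.0833; later rows by forward substitution.
  T[0,:] = [+0.0000, +0.2500, -0.5000, +0.2500, +0.2500, -0.0833]
  T[1,:] = [+0.0000, +0.0278, +0.5000, -0.1944, -0.1944, -0.5648]
  T[2,:] = [+0.0000, -0.1019, +0.2500, +0.2963, +0.2130, -0.4290]
  T[3,:] = [+0.0000, -0.0639, +0.2250, -0.2278, -0.6028, +0.3491]
  T[4,:] = [+0.0000, -0.0398, -0.1194, +0.1370, -0.0157, +0.6596]
  T[5,:] = [+0.0000, +0.1100, -0.4042, +0.2164, +0.4099, -0.2257]
|roots of det(T-λI)|: 0.9471, 0.2825, 0.2825, 0.2723, 0.1785, 0.0000.
spectral radius ρ = 0.9471; 0.9471 < 1 ⇒ converges.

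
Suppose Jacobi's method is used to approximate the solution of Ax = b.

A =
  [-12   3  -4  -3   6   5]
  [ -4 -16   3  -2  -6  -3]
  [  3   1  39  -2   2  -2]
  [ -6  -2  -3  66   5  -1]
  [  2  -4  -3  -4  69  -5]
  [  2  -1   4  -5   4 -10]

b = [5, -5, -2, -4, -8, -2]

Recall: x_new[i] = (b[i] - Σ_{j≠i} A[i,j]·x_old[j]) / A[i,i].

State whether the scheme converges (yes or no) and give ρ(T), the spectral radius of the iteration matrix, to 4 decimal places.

yes, ρ = 0.4382

Diagonal D = diag(-12, -16, 39, 66, 69, -10); L, U strict lower/upper.
T_J = -D⁻¹(L+U): T[4,5] = -(-5)/(69) = +0.0725; T[4,4] = 0.
  T[0,:] = [+0.0000, +0.2500, -0.3333, -0.2500, +0.5000, +0.4167]
  T[1,:] = [-0.2500, +0.0000, +0.1875, -0.1250, -0.3750, -0.1875]
  T[2,:] = [-0.0769, -0.0256, +0.0000, +0.0513, -0.0513, +0.0513]
  T[3,:] = [+0.0909, +0.0303, +0.0455, +0.0000, -0.0758, +0.0152]
  T[4,:] = [-0.0290, +0.0580, +0.0435, +0.0580, +0.0000, +0.0725]
  T[5,:] = [+0.2000, -0.1000, +0.4000, -0.5000, +0.4000, +0.0000]
eigenvalue magnitudes: 0.4382, 0.3124, 0.3124, 0.2465, 0.1390, 0.1390.
ρ = 0.4382; 0.4382 < 1 ⇒ converges.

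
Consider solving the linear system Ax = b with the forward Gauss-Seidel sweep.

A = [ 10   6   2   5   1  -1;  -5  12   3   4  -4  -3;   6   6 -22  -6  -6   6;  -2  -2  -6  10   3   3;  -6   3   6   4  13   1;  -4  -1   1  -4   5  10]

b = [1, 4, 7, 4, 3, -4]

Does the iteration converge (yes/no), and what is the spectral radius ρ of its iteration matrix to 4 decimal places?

yes, ρ = 0.8402

Split A = D + L + U, D = diag(10, 12, -22, 10, 13, 10).
Gauss-Seidel: T = -(D+L)⁻¹U, row 0 first, T[0,1] = -(6)/(10) = -0.6000; later rows by forward substitution.
  T[0,:] = [+0.0000  -0.6000  -0.2000  -0.5000  -0.1000  +0.1000]
  T[1,:] = [+0.0000  -0.2500  -0.3333  -0.5417  +0.2917  +0.2917]
  T[2,:] = [+0.0000  -0.2318  -0.1455  -0.5568  -0.2205  +0.3795]
  T[3,:] = [+0.0000  -0.3091  -0.1939  -0.5424  -0.3939  +0.0061]
  T[4,:] = [+0.0000  -0.0171  +0.1114  +0.3181  +0.1095  -0.2751]
  T[5,:] = [+0.0000  -0.3569  -0.2321  -0.5745  -0.2011  +0.1712]
|roots of det(T-λI)|: 0.8402, 0.3060, 0.3060, 0.1136, 0.0423, 0.0000.
ρ(T) = max|λ| = 0.8402; 0.8402 < 1 ⇒ converges.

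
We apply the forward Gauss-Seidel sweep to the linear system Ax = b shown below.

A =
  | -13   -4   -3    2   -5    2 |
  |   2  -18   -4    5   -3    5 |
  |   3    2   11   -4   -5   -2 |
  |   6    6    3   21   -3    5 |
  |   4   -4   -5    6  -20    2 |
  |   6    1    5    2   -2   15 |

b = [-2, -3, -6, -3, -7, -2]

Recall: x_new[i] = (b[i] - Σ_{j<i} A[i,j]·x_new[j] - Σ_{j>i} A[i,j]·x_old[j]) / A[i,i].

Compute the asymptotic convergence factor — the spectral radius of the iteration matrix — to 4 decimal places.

0.5334

Write A = D+L+U with D = diag(-13, -18, 11, 21, -20, 15).
T_GS = -(D+L)⁻¹U: row 0 first, T[0,5] = -(2)/(-13) = +0.1538; later rows by forward substitution.
  T[0,:] = [+0.0000, -0.3077, -0.2308, +0.1538, -0.3846, +0.1538]
  T[1,:] = [+0.0000, -0.0342, -0.2479, +0.2949, -0.2094, +0.2949]
  T[2,:] = [+0.0000, +0.0901, +0.1080, +0.2681, +0.5975, +0.0862]
  T[3,:] = [+0.0000, +0.0848, +0.1213, -0.1665, +0.2272, -0.3786]
  T[4,:] = [+0.0000, -0.0518, +0.0128, -0.1452, -0.1163, -0.0634]
  T[5,:] = [+0.0000, +0.0771, +0.0584, -0.1677, -0.0772, -0.0679]
|eigenvalues of T|: 0.5334, 0.1413, 0.1296, 0.1206, 0.1206, 0.0000.
ρ(T) = max|λ| = 0.5334; 0.5334 < 1 ⇒ converges.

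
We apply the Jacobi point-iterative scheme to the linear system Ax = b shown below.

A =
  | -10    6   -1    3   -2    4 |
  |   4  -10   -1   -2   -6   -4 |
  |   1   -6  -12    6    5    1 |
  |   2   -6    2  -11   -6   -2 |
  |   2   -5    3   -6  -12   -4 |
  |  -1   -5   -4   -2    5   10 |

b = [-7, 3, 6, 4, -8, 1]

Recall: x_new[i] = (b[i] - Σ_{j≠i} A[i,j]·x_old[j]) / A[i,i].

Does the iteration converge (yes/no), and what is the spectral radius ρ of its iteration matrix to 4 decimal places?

Let D = diag(-10, -10, -12, -11, -12, 10); L, U the strict triangles.
T_J = -D⁻¹(L+U): T[5,4] = -(5)/(10) = -0.5000; T[5,5] = 0.
  T[0,:] = [+0.0000, +0.6000, -0.1000, +0.3000, -0.2000, +0.4000]
  T[1,:] = [+0.4000, +0.0000, -0.1000, -0.2000, -0.6000, -0.4000]
  T[2,:] = [+0.0833, -0.5000, +0.0000, +0.5000, +0.4167, +0.0833]
  T[3,:] = [+0.1818, -0.5455, +0.1818, +0.0000, -0.5455, -0.1818]
  T[4,:] = [+0.1667, -0.4167, +0.2500, -0.5000, +0.0000, -0.3333]
  T[5,:] = [+0.1000, +0.5000, +0.4000, +0.2000, -0.5000, +0.0000]
eigenvalue magnitudes: 1.1436, 0.7867, 0.6205, 0.4236, 0.4236, 0.2418.
ρ = 1.1436; 1.1436 > 1: divergent.

no, ρ = 1.1436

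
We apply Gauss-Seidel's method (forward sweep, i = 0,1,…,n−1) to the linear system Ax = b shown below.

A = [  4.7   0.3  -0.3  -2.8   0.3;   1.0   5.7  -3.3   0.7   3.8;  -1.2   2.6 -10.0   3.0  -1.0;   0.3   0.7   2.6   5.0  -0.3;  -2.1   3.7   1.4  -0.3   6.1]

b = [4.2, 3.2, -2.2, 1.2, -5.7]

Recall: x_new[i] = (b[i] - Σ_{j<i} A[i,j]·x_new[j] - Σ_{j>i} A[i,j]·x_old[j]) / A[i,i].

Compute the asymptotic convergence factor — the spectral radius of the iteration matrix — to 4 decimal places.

0.7406

Diagonal D = diag(4.7, 5.7, -10, 5, 6.1); L, U strict lower/upper.
Gauss-Seidel: T = -(D+L)⁻¹U, row 0 first, T[0,1] = -(0.3)/(4.7) = -0.0638; later rows by forward substitution.
  T[0,:] = [+0.0000 -0.0638 +0.0638 +0.5957 -0.0638]
  T[1,:] = [+0.0000 +0.0112 +0.5677 -0.2273 -0.6555]
  T[2,:] = [+0.0000 +0.0106 +0.1400 +0.1694 -0.2628]
  T[3,:] = [+0.0000 -0.0032 -0.1561 -0.0920 +0.2922]
  T[4,:] = [+0.0000 -0.0314 -0.3622 +0.2996 +0.4503]
|λ(T)| sorted: 0.7406, 0.2157, 0.0464, 0.0309, 0.0000.
spectral radius ρ = 0.7406; 0.7406 < 1: convergent.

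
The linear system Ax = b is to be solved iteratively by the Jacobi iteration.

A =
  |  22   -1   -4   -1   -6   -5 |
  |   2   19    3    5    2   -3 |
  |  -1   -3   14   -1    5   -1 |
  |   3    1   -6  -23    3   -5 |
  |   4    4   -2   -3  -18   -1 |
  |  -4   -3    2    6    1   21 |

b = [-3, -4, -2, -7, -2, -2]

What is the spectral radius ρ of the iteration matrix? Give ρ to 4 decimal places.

Diagonal D = diag(22, 19, 14, -23, -18, 21); L, U strict lower/upper.
Jacobi: T = -D⁻¹(L+U), T[2,0] = -(-1)/(14) = +0.0714; T[2,2] = 0.
  T[0,:] = [+0.0000, +0.0455, +0.1818, +0.0455, +0.2727, +0.2273]
  T[1,:] = [-0.1053, +0.0000, -0.1579, -0.2632, -0.1053, +0.1579]
  T[2,:] = [+0.0714, +0.2143, +0.0000, +0.0714, -0.3571, +0.0714]
  T[3,:] = [+0.1304, +0.0435, -0.2609, +0.0000, +0.1304, -0.2174]
  T[4,:] = [+0.2222, +0.2222, -0.1111, -0.1667, +0.0000, -0.0556]
  T[5,:] = [+0.1905, +0.1429, -0.0952, -0.2857, -0.0476, +0.0000]
|λ(T)| sorted: 0.5071, 0.3262, 0.3262, 0.2378, 0.2378, 0.0507.
ρ(T) = max|λ| = 0.5071; 0.5071 < 1, so it converges for any x₀.

0.5071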